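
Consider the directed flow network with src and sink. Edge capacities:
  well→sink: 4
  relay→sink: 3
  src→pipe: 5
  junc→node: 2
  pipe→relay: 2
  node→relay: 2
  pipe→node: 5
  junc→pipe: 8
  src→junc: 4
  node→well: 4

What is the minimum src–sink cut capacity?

Max flow = 7 (via 4 augmenting paths).
In the residual at optimum, the set reachable from src is {junc, node, pipe, relay, src}.
Cut edges: node→well (cap 4), relay→sink (cap 3). Sum = 7.

7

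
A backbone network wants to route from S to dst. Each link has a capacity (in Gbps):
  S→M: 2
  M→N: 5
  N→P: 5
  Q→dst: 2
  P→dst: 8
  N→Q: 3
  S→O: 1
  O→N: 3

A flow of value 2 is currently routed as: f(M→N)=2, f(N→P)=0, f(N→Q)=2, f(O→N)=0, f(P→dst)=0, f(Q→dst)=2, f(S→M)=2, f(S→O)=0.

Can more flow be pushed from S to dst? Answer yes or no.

Yes

Residual path S→O→N→P→dst has bottleneck 1 > 0.
Pushing 1 along it raises the flow to 3, so the given flow is not maximum.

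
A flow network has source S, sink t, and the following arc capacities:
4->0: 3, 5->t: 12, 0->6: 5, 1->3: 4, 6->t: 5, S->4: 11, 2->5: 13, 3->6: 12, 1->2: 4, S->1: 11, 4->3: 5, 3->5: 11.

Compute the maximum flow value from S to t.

Augment S->1->2->5->t: bottleneck 4. Total 4.
Augment S->1->3->5->t: bottleneck 4. Total 8.
Augment S->4->3->5->t: bottleneck 4. Total 12.
Augment S->4->3->6->t: bottleneck 1. Total 13.
Augment S->4->0->6->t: bottleneck 3. Total 16.
No augmenting path remains in the residual graph.

16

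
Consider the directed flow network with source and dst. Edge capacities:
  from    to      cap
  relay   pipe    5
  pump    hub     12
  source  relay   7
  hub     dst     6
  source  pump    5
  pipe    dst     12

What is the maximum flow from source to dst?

Augment source→pump→hub→dst: bottleneck 5. Total 5.
Augment source→relay→pipe→dst: bottleneck 5. Total 10.
No augmenting path remains in the residual graph.

10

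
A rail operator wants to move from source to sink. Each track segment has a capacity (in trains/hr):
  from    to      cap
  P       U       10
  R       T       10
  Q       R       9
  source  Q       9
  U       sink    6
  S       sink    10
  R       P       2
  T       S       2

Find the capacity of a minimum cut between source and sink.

Max flow = 4 (via 2 augmenting paths).
In the residual at optimum, the set reachable from source is {Q, R, T, source}.
Cut edges: T->S (cap 2), R->P (cap 2). Sum = 4.

4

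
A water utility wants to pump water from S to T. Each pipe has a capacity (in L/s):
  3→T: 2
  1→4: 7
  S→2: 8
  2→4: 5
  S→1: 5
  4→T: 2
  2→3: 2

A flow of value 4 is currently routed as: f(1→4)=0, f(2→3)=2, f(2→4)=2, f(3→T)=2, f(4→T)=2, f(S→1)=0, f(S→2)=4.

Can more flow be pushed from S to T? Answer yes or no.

Residual reachable from S: {1, 2, 4, S}; T is not reachable.
Saturated cut: 2→3, 4→T with total capacity 4 = current flow value. Flow is maximum.

No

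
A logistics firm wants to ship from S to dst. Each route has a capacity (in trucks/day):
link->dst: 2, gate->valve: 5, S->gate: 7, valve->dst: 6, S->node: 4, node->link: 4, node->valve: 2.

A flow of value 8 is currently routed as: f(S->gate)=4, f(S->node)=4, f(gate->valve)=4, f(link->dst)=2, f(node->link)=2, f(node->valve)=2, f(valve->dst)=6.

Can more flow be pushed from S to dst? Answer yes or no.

Residual reachable from S: {S, gate, link, node, valve}; dst is not reachable.
Saturated cut: link->dst, valve->dst with total capacity 8 = current flow value. Flow is maximum.

No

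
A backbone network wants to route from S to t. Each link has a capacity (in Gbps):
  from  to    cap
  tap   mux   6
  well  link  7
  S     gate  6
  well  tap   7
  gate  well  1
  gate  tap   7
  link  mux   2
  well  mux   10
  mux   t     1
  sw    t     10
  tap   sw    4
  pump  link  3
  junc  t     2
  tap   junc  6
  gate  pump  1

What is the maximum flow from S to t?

Augment S->gate->well->mux->t: bottleneck 1. Total 1.
Augment S->gate->tap->sw->t: bottleneck 4. Total 5.
Augment S->gate->tap->junc->t: bottleneck 1. Total 6.
No augmenting path remains in the residual graph.

6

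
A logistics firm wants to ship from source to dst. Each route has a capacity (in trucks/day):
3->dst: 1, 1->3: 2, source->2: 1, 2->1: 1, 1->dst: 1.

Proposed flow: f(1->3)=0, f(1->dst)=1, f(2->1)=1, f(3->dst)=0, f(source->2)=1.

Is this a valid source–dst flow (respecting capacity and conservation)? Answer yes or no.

Yes

Every edge has 0 ≤ f(e) ≤ cap(e).
At each intermediate node, inflow equals outflow.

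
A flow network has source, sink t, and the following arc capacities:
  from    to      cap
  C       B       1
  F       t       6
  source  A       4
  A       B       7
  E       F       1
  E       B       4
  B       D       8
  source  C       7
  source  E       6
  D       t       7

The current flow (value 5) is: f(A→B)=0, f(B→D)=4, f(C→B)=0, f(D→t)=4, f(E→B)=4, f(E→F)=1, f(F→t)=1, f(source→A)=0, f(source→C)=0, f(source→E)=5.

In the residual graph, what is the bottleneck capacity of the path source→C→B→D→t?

1

Residual capacities along the path: source→C: 7, C→B: 1, B→D: 4, D→t: 3.
Minimum is 1.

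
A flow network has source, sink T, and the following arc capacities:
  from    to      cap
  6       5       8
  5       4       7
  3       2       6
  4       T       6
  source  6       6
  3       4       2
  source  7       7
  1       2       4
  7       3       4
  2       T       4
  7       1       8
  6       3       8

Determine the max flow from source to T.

10

Augment source→7→1→2→T: bottleneck 4. Total 4.
Augment source→7→3→4→T: bottleneck 2. Total 6.
Augment source→6→5→4→T: bottleneck 4. Total 10.
No augmenting path remains in the residual graph.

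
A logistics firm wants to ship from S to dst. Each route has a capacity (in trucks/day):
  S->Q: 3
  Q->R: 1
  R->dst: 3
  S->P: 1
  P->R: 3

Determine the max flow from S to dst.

2

Augment S->Q->R->dst: bottleneck 1. Total 1.
Augment S->P->R->dst: bottleneck 1. Total 2.
No augmenting path remains in the residual graph.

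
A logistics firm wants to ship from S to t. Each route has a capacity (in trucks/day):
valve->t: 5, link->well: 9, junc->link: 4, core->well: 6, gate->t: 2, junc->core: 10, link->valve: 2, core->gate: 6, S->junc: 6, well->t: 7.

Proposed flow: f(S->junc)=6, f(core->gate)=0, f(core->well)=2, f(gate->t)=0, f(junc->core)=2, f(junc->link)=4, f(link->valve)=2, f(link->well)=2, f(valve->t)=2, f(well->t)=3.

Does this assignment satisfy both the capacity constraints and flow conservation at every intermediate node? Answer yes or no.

No

Conservation fails at well: inflow 4 ≠ outflow 3.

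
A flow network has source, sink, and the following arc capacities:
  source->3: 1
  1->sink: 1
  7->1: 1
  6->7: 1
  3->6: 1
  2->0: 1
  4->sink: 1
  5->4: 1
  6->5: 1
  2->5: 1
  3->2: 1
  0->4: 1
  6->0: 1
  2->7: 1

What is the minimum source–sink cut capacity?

Max flow = 1 (via 1 augmenting path).
In the residual at optimum, the set reachable from source is {source}.
Cut edges: source->3 (cap 1). Sum = 1.

1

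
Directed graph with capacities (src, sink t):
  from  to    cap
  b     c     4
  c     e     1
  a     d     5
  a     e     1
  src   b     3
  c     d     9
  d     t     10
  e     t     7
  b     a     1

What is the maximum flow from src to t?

3

Augment src->b->c->e->t: bottleneck 1. Total 1.
Augment src->b->c->d->t: bottleneck 2. Total 3.
No augmenting path remains in the residual graph.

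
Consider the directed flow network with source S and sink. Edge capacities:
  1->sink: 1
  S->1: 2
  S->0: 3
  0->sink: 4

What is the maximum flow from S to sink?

Augment S->1->sink: bottleneck 1. Total 1.
Augment S->0->sink: bottleneck 3. Total 4.
No augmenting path remains in the residual graph.

4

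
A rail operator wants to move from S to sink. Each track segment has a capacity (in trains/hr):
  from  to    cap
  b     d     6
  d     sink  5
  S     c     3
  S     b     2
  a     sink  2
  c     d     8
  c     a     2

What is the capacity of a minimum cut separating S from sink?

5

Max flow = 5 (via 2 augmenting paths).
In the residual at optimum, the set reachable from S is {S}.
Cut edges: S→b (cap 2), S→c (cap 3). Sum = 5.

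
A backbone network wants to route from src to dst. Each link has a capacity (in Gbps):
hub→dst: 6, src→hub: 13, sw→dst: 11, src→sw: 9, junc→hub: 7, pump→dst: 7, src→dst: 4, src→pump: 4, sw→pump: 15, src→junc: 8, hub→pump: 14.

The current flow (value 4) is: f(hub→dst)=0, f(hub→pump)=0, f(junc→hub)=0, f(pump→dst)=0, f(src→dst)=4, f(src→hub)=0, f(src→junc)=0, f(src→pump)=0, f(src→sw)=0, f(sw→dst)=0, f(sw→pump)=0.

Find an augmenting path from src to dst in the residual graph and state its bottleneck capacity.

src→sw→dst, bottleneck 9

Residual along src→sw→dst: src→sw: 9, sw→dst: 11.
Bottleneck = min = 9.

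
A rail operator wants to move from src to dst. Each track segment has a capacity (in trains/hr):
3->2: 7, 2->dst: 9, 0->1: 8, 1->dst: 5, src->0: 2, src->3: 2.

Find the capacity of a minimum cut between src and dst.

Max flow = 4 (via 2 augmenting paths).
In the residual at optimum, the set reachable from src is {src}.
Cut edges: src->3 (cap 2), src->0 (cap 2). Sum = 4.

4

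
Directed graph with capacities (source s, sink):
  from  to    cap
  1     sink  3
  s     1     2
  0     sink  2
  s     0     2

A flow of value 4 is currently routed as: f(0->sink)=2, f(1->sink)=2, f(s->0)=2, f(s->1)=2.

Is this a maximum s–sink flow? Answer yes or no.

Yes

Residual reachable from s: {s}; sink is not reachable.
Saturated cut: s->0, s->1 with total capacity 4 = current flow value. Flow is maximum.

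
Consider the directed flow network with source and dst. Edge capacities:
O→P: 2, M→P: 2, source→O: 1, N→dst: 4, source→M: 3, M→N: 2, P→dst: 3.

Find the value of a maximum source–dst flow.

Augment source→M→N→dst: bottleneck 2. Total 2.
Augment source→M→P→dst: bottleneck 1. Total 3.
Augment source→O→P→dst: bottleneck 1. Total 4.
No augmenting path remains in the residual graph.

4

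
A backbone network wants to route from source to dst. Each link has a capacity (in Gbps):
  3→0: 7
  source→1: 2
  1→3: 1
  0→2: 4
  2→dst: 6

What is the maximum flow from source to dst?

Augment source→1→3→0→2→dst: bottleneck 1. Total 1.
No augmenting path remains in the residual graph.

1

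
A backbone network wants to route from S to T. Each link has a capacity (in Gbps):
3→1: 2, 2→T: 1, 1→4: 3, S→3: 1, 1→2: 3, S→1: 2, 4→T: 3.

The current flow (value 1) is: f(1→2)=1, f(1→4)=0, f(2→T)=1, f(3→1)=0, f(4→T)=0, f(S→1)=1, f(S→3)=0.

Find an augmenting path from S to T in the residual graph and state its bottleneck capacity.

S→1→4→T, bottleneck 1

Residual along S→1→4→T: S→1: 1, 1→4: 3, 4→T: 3.
Bottleneck = min = 1.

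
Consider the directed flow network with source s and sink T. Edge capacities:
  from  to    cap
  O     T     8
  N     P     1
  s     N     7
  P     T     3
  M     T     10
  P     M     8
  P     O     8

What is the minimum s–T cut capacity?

Max flow = 1 (via 1 augmenting path).
In the residual at optimum, the set reachable from s is {N, s}.
Cut edges: N->P (cap 1). Sum = 1.

1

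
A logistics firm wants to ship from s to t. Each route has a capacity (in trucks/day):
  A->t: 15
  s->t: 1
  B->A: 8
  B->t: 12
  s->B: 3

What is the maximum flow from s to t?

4

Augment s->t: bottleneck 1. Total 1.
Augment s->B->t: bottleneck 3. Total 4.
No augmenting path remains in the residual graph.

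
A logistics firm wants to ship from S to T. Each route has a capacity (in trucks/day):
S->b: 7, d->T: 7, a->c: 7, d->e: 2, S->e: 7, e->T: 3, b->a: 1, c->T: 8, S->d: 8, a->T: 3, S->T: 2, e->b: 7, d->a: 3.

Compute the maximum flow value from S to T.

Augment S->T: bottleneck 2. Total 2.
Augment S->d->T: bottleneck 7. Total 9.
Augment S->e->T: bottleneck 3. Total 12.
Augment S->d->a->T: bottleneck 1. Total 13.
Augment S->b->a->T: bottleneck 1. Total 14.
No augmenting path remains in the residual graph.

14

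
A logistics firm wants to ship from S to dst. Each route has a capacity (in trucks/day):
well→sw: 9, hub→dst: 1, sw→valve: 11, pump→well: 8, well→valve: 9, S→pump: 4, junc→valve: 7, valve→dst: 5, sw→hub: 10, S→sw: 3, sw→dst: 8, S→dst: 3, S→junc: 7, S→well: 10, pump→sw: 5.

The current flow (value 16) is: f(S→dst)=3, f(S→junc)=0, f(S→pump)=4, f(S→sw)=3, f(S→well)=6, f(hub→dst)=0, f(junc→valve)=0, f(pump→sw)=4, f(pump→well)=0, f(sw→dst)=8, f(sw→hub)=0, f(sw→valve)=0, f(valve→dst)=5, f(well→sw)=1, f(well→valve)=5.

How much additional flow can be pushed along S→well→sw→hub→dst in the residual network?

Residual capacities along the path: S→well: 4, well→sw: 8, sw→hub: 10, hub→dst: 1.
Minimum is 1.

1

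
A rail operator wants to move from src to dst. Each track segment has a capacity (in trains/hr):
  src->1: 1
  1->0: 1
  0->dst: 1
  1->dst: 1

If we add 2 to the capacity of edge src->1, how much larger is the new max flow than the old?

1

Original max flow = 1.
After raising cap(src->1), augmenting paths through that edge carry 1 more unit.
New max flow = 2. Increase = 1.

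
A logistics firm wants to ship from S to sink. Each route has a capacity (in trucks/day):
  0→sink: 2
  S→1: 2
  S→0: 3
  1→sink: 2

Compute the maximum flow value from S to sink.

4

Augment S→0→sink: bottleneck 2. Total 2.
Augment S→1→sink: bottleneck 2. Total 4.
No augmenting path remains in the residual graph.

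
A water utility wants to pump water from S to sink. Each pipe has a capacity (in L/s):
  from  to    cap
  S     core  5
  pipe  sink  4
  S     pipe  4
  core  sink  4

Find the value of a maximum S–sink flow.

8

Augment S→core→sink: bottleneck 4. Total 4.
Augment S→pipe→sink: bottleneck 4. Total 8.
No augmenting path remains in the residual graph.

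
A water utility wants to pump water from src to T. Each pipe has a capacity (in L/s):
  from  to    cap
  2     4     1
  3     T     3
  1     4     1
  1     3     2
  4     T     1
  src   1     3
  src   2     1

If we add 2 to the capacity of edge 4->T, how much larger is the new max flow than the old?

Original max flow = 3.
After raising cap(4->T), augmenting paths through that edge carry 1 more unit.
New max flow = 4. Increase = 1.

1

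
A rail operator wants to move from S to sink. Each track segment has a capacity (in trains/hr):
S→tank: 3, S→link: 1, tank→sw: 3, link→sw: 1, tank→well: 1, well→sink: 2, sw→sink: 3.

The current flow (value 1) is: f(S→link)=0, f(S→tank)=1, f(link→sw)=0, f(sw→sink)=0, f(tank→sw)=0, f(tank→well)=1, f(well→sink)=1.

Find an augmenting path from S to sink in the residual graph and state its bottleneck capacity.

Residual along S→tank→sw→sink: S→tank: 2, tank→sw: 3, sw→sink: 3.
Bottleneck = min = 2.

S→tank→sw→sink, bottleneck 2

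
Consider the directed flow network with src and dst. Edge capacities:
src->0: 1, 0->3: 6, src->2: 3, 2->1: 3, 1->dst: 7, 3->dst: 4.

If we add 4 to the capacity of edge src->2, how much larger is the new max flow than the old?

0

Original max flow = 4.
Even with extra capacity on src->2, another cut of capacity 4 remains binding.
New max flow = 4. Increase = 0.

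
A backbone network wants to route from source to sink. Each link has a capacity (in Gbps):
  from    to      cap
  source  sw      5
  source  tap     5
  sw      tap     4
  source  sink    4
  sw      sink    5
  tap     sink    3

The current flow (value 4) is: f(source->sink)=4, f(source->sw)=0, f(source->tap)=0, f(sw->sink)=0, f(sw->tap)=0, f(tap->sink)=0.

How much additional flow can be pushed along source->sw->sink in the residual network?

5

Residual capacities along the path: source->sw: 5, sw->sink: 5.
Minimum is 5.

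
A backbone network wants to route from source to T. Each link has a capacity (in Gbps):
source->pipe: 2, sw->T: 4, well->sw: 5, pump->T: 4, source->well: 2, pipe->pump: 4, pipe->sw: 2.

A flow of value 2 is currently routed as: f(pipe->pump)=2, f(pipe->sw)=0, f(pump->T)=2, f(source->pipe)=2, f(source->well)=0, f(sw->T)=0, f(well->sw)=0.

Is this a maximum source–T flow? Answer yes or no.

Residual path source->well->sw->T has bottleneck 2 > 0.
Pushing 2 along it raises the flow to 4, so the given flow is not maximum.

No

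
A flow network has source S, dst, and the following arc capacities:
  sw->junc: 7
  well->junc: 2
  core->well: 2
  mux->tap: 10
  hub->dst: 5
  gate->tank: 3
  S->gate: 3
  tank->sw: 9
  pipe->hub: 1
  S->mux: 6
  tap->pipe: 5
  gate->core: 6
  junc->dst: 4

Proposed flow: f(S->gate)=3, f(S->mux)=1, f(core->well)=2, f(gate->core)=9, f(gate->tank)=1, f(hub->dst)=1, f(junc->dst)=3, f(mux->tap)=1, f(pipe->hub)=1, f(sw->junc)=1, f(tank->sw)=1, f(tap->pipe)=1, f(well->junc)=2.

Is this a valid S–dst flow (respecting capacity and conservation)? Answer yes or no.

No

Capacity violated on gate->core: flow 9 > capacity 6.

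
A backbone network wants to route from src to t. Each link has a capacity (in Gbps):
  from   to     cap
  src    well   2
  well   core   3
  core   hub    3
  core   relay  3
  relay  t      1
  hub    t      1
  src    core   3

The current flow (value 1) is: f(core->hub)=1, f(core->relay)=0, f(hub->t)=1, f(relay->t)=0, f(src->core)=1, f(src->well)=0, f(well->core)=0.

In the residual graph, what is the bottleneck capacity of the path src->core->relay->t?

Residual capacities along the path: src->core: 2, core->relay: 3, relay->t: 1.
Minimum is 1.

1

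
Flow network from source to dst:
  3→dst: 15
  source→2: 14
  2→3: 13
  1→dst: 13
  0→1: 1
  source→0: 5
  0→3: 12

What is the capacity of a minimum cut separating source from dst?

16

Max flow = 16 (via 3 augmenting paths).
In the residual at optimum, the set reachable from source is {0, 2, 3, source}.
Cut edges: 0→1 (cap 1), 3→dst (cap 15). Sum = 16.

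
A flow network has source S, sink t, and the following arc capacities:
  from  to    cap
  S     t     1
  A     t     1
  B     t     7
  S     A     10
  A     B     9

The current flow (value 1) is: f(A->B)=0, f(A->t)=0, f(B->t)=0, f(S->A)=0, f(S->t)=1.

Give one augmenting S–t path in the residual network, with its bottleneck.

S->A->t, bottleneck 1

Residual along S->A->t: S->A: 10, A->t: 1.
Bottleneck = min = 1.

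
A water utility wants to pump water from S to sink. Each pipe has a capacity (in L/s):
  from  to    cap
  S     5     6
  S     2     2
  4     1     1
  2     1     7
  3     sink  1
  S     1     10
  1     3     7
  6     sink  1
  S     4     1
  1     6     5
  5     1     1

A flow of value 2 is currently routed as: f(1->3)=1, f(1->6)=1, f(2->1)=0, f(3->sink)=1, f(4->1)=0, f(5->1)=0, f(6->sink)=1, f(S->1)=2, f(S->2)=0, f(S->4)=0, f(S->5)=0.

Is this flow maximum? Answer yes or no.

Residual reachable from S: {1, 2, 3, 4, 5, 6, S}; sink is not reachable.
Saturated cut: 3->sink, 6->sink with total capacity 2 = current flow value. Flow is maximum.

Yes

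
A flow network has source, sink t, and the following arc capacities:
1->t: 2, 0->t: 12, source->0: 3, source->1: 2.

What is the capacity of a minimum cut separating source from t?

Max flow = 5 (via 2 augmenting paths).
In the residual at optimum, the set reachable from source is {source}.
Cut edges: source->0 (cap 3), source->1 (cap 2). Sum = 5.

5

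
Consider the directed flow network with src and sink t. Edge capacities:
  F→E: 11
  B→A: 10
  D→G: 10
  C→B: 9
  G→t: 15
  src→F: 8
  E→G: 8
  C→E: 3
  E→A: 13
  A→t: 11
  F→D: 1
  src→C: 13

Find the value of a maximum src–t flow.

20

Augment src→F→D→G→t: bottleneck 1. Total 1.
Augment src→F→E→G→t: bottleneck 7. Total 8.
Augment src→C→E→G→t: bottleneck 1. Total 9.
Augment src→C→E→A→t: bottleneck 2. Total 11.
Augment src→C→B→A→t: bottleneck 9. Total 20.
No augmenting path remains in the residual graph.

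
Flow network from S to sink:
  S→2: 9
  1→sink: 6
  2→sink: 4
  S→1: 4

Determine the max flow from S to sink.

8

Augment S→2→sink: bottleneck 4. Total 4.
Augment S→1→sink: bottleneck 4. Total 8.
No augmenting path remains in the residual graph.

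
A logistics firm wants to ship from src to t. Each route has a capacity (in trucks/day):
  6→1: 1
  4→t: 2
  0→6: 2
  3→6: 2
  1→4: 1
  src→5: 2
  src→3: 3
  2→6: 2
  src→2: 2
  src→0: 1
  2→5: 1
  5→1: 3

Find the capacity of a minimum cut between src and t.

Max flow = 1 (via 1 augmenting path).
In the residual at optimum, the set reachable from src is {0, 1, 2, 3, 5, 6, src}.
Cut edges: 1→4 (cap 1). Sum = 1.

1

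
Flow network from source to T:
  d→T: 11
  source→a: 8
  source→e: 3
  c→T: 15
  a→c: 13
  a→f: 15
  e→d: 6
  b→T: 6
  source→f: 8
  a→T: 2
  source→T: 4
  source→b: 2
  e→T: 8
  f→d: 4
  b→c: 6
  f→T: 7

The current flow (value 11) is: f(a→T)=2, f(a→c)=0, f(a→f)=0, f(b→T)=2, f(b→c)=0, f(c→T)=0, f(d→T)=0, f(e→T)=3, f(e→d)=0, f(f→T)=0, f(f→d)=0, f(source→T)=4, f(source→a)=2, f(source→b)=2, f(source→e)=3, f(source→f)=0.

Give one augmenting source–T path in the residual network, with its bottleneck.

source→f→T, bottleneck 7

Residual along source→f→T: source→f: 8, f→T: 7.
Bottleneck = min = 7.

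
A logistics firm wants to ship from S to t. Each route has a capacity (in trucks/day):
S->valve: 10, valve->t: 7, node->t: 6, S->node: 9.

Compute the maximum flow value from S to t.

13

Augment S->valve->t: bottleneck 7. Total 7.
Augment S->node->t: bottleneck 6. Total 13.
No augmenting path remains in the residual graph.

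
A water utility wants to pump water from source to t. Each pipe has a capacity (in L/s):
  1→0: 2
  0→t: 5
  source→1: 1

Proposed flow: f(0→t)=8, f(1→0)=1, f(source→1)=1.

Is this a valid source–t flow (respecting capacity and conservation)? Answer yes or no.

Capacity violated on 0→t: flow 8 > capacity 5.

No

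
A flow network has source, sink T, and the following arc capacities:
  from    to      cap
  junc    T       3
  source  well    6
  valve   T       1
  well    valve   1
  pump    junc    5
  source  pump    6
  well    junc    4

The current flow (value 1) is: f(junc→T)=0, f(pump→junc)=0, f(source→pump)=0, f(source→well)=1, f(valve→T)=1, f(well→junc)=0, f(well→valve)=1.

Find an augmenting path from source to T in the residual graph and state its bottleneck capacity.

source→well→junc→T, bottleneck 3

Residual along source→well→junc→T: source→well: 5, well→junc: 4, junc→T: 3.
Bottleneck = min = 3.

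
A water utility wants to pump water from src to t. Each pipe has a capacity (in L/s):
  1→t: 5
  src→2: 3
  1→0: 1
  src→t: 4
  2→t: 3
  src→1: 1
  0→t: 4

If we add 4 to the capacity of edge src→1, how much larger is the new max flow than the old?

4

Original max flow = 8.
After raising cap(src→1), augmenting paths through that edge carry 4 more units.
New max flow = 12. Increase = 4.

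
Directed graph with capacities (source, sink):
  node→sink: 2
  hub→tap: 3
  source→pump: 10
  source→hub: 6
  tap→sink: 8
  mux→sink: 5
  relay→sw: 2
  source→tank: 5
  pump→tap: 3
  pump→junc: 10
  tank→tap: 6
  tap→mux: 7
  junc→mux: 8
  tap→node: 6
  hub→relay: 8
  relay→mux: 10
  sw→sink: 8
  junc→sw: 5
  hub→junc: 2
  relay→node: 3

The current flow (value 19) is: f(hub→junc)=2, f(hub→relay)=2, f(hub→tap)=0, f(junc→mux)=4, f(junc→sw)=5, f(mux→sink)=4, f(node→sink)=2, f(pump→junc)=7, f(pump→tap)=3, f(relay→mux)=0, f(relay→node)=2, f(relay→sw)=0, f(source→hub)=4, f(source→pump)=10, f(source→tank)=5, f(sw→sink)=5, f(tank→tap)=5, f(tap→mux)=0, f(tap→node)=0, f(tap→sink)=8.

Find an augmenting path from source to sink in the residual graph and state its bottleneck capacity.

source→hub→relay→mux→sink, bottleneck 1

Residual along source→hub→relay→mux→sink: source→hub: 2, hub→relay: 6, relay→mux: 10, mux→sink: 1.
Bottleneck = min = 1.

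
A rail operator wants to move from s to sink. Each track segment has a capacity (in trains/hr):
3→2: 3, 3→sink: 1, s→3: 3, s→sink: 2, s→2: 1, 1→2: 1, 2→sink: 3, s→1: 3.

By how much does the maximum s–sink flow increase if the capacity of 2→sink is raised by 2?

1

Original max flow = 6.
After raising cap(2→sink), augmenting paths through that edge carry 1 more unit.
New max flow = 7. Increase = 1.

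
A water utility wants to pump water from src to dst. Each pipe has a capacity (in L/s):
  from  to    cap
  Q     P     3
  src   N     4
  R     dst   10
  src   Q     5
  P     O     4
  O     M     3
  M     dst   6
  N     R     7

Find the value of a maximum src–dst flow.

Augment src→N→R→dst: bottleneck 4. Total 4.
Augment src→Q→P→O→M→dst: bottleneck 3. Total 7.
No augmenting path remains in the residual graph.

7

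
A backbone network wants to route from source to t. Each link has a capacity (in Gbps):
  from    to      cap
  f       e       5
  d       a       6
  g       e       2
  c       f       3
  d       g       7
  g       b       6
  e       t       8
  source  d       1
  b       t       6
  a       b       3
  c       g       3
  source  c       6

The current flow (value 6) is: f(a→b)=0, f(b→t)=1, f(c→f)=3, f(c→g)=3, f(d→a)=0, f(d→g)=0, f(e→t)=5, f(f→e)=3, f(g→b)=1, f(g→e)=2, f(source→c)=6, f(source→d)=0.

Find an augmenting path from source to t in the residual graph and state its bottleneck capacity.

source→d→g→b→t, bottleneck 1

Residual along source→d→g→b→t: source→d: 1, d→g: 7, g→b: 5, b→t: 5.
Bottleneck = min = 1.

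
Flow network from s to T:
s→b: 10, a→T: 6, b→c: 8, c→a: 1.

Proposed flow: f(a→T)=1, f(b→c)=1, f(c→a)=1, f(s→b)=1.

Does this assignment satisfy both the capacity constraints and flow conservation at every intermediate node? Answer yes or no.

Yes

Every edge has 0 ≤ f(e) ≤ cap(e).
At each intermediate node, inflow equals outflow.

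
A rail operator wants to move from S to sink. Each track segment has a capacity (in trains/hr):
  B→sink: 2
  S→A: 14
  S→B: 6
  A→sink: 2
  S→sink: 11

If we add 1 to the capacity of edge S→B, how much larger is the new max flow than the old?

0

Original max flow = 15.
Edge S→B does not cross the min cut (source side {A, B, S}), so extra capacity there cannot help.
New max flow = 15. Increase = 0.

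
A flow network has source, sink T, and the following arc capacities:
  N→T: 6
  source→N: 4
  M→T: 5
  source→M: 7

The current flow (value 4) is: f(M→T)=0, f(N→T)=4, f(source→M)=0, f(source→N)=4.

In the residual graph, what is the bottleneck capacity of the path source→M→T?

5

Residual capacities along the path: source→M: 7, M→T: 5.
Minimum is 5.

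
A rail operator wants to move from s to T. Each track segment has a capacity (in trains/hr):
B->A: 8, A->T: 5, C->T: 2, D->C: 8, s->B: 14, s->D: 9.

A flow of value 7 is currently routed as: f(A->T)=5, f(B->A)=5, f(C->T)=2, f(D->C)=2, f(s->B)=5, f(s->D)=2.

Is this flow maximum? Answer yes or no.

Yes

Residual reachable from s: {A, B, C, D, s}; T is not reachable.
Saturated cut: C->T, A->T with total capacity 7 = current flow value. Flow is maximum.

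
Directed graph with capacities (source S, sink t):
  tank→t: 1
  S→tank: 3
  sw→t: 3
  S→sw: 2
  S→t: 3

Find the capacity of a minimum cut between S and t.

6

Max flow = 6 (via 3 augmenting paths).
In the residual at optimum, the set reachable from S is {S, tank}.
Cut edges: S→sw (cap 2), S→t (cap 3), tank→t (cap 1). Sum = 6.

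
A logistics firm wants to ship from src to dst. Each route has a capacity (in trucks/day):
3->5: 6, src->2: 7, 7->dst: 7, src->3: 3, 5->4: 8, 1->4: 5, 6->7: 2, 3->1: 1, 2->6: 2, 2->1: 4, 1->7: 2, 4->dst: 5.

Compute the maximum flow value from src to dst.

9

Augment src->2->6->7->dst: bottleneck 2. Total 2.
Augment src->2->1->7->dst: bottleneck 2. Total 4.
Augment src->2->1->4->dst: bottleneck 2. Total 6.
Augment src->3->1->4->dst: bottleneck 1. Total 7.
Augment src->3->5->4->dst: bottleneck 2. Total 9.
No augmenting path remains in the residual graph.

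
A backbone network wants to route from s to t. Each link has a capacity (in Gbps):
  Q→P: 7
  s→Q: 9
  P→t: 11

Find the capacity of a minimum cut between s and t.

7

Max flow = 7 (via 1 augmenting path).
In the residual at optimum, the set reachable from s is {Q, s}.
Cut edges: Q→P (cap 7). Sum = 7.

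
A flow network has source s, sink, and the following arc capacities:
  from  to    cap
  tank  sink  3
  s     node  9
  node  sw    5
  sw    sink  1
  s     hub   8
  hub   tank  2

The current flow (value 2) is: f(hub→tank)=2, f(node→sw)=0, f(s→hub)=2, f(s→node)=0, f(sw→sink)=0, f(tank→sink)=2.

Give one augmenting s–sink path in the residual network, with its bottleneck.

Residual along s→node→sw→sink: s→node: 9, node→sw: 5, sw→sink: 1.
Bottleneck = min = 1.

s→node→sw→sink, bottleneck 1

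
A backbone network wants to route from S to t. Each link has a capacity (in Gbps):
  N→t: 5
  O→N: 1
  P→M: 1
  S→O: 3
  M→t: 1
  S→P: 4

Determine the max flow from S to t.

Augment S→P→M→t: bottleneck 1. Total 1.
Augment S→O→N→t: bottleneck 1. Total 2.
No augmenting path remains in the residual graph.

2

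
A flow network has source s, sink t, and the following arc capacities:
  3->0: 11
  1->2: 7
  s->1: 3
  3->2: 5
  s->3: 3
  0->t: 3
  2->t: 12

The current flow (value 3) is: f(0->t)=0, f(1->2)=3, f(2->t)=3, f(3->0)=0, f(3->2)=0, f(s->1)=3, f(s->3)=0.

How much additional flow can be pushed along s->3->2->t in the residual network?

Residual capacities along the path: s->3: 3, 3->2: 5, 2->t: 9.
Minimum is 3.

3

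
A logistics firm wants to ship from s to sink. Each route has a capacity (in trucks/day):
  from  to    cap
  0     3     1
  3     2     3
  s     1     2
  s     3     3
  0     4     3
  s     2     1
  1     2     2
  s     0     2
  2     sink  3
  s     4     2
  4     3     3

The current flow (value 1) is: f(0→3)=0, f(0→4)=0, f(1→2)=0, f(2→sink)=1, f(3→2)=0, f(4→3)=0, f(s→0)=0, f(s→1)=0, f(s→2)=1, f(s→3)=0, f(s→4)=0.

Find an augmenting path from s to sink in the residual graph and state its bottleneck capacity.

Residual along s→1→2→sink: s→1: 2, 1→2: 2, 2→sink: 2.
Bottleneck = min = 2.

s→1→2→sink, bottleneck 2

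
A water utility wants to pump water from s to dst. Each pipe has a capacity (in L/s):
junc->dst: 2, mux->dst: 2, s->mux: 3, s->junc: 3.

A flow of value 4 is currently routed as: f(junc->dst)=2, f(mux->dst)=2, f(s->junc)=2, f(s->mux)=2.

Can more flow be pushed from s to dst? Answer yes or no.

Residual reachable from s: {junc, mux, s}; dst is not reachable.
Saturated cut: junc->dst, mux->dst with total capacity 4 = current flow value. Flow is maximum.

No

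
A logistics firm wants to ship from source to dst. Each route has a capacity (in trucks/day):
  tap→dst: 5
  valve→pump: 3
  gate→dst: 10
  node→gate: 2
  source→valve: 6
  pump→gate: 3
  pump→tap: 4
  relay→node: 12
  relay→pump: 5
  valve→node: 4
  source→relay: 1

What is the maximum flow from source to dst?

6

Augment source→valve→pump→gate→dst: bottleneck 3. Total 3.
Augment source→valve→node→gate→dst: bottleneck 2. Total 5.
Augment source→relay→pump→tap→dst: bottleneck 1. Total 6.
No augmenting path remains in the residual graph.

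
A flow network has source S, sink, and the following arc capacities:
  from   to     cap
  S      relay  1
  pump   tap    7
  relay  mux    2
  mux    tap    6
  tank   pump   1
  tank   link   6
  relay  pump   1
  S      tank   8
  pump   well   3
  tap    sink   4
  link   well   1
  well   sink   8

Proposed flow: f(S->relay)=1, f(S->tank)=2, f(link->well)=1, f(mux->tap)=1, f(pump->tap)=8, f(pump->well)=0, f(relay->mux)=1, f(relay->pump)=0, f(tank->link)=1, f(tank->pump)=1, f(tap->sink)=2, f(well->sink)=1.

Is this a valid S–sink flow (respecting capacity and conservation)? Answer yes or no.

Capacity violated on pump->tap: flow 8 > capacity 7.

No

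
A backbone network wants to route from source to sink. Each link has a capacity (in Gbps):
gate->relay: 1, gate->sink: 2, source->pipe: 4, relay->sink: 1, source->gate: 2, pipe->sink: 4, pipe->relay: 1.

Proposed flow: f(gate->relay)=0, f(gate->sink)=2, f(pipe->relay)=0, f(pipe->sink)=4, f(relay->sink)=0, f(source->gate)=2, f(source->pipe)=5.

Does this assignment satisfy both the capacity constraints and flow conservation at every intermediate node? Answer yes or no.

No

Capacity violated on source->pipe: flow 5 > capacity 4.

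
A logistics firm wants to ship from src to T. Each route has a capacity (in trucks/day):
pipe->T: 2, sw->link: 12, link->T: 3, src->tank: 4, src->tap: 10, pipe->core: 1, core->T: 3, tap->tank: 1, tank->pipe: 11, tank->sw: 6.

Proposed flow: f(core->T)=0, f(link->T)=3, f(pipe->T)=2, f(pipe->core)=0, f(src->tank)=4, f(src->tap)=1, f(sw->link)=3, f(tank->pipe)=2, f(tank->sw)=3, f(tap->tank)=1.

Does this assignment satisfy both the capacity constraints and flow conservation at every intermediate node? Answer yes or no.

Yes

Every edge has 0 ≤ f(e) ≤ cap(e).
At each intermediate node, inflow equals outflow.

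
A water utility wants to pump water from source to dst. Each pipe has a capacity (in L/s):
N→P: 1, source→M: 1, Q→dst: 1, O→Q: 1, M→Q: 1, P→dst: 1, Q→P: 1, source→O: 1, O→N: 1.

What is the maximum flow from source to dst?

Augment source→O→Q→dst: bottleneck 1. Total 1.
Augment source→M→Q→P→dst: bottleneck 1. Total 2.
No augmenting path remains in the residual graph.

2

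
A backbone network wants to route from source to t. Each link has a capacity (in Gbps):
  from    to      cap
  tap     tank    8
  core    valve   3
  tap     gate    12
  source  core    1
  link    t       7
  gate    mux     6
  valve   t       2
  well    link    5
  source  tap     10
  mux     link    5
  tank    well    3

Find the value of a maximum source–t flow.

8

Augment source->core->valve->t: bottleneck 1. Total 1.
Augment source->tap->tank->well->link->t: bottleneck 3. Total 4.
Augment source->tap->gate->mux->link->t: bottleneck 4. Total 8.
No augmenting path remains in the residual graph.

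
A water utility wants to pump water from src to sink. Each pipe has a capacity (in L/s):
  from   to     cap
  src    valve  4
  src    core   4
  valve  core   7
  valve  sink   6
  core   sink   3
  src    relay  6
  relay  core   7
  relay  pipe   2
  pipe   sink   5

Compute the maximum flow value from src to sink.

9

Augment src->valve->sink: bottleneck 4. Total 4.
Augment src->core->sink: bottleneck 3. Total 7.
Augment src->relay->pipe->sink: bottleneck 2. Total 9.
No augmenting path remains in the residual graph.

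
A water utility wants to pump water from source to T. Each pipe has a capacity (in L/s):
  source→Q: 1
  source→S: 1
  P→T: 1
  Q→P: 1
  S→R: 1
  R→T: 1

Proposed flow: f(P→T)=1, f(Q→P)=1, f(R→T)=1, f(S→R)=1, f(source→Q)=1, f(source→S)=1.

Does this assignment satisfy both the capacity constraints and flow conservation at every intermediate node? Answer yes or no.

Every edge has 0 ≤ f(e) ≤ cap(e).
At each intermediate node, inflow equals outflow.

Yes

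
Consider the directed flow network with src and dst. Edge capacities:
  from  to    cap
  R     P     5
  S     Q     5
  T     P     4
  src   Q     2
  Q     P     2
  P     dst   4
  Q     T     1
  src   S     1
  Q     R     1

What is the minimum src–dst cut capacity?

3

Max flow = 3 (via 2 augmenting paths).
In the residual at optimum, the set reachable from src is {src}.
Cut edges: src->S (cap 1), src->Q (cap 2). Sum = 3.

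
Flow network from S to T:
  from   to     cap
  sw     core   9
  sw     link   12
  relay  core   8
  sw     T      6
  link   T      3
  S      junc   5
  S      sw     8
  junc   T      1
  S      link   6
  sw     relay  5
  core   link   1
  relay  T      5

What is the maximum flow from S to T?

Augment S->sw->T: bottleneck 6. Total 6.
Augment S->junc->T: bottleneck 1. Total 7.
Augment S->link->T: bottleneck 3. Total 10.
Augment S->sw->relay->T: bottleneck 2. Total 12.
No augmenting path remains in the residual graph.

12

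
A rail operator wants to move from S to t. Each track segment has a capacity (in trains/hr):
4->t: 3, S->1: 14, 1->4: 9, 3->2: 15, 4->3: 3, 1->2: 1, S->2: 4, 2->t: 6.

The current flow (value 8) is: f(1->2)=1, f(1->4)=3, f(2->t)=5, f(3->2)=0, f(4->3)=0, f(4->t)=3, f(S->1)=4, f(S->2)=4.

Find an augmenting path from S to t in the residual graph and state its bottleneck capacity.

Residual along S->1->4->3->2->t: S->1: 10, 1->4: 6, 4->3: 3, 3->2: 15, 2->t: 1.
Bottleneck = min = 1.

S->1->4->3->2->t, bottleneck 1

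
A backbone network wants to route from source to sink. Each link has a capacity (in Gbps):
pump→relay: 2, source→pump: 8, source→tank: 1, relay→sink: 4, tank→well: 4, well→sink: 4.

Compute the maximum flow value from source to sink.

3

Augment source→pump→relay→sink: bottleneck 2. Total 2.
Augment source→tank→well→sink: bottleneck 1. Total 3.
No augmenting path remains in the residual graph.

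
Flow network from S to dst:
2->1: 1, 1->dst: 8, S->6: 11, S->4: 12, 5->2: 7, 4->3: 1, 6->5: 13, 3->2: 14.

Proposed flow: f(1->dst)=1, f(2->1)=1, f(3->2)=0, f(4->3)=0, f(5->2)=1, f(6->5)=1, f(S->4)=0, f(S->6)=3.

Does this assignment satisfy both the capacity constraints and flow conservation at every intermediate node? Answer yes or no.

Conservation fails at 6: inflow 3 ≠ outflow 1.

No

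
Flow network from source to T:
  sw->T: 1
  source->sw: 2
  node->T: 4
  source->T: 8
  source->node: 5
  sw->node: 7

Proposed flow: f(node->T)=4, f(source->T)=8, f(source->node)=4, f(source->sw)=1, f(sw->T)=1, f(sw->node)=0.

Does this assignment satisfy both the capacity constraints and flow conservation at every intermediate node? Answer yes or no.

Yes

Every edge has 0 ≤ f(e) ≤ cap(e).
At each intermediate node, inflow equals outflow.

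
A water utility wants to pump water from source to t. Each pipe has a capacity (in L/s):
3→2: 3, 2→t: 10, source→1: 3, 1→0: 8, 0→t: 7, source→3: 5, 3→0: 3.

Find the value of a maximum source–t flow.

Augment source→3→2→t: bottleneck 3. Total 3.
Augment source→3→0→t: bottleneck 2. Total 5.
Augment source→1→0→t: bottleneck 3. Total 8.
No augmenting path remains in the residual graph.

8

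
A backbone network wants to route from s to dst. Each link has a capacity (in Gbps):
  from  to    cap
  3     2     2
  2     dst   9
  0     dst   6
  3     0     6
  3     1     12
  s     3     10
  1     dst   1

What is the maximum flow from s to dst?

Augment s->3->2->dst: bottleneck 2. Total 2.
Augment s->3->0->dst: bottleneck 6. Total 8.
Augment s->3->1->dst: bottleneck 1. Total 9.
No augmenting path remains in the residual graph.

9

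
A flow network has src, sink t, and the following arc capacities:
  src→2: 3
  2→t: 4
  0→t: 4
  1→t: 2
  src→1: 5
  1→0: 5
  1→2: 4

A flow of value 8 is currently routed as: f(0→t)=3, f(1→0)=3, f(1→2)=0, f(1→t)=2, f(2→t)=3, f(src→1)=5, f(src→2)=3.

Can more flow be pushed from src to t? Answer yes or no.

No

Residual reachable from src: {src}; t is not reachable.
Saturated cut: src→1, src→2 with total capacity 8 = current flow value. Flow is maximum.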